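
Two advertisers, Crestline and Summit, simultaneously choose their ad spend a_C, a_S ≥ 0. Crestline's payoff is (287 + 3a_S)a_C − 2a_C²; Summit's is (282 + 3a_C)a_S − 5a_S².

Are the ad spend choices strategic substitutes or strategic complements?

Expanding Crestline's payoff: 287a_C + 3a_Sa_C − 2a_C².
∂π/∂a_C = 287 + 3a_S − 4a_C = 0, so a_C = 71.75 + 0.75a_S.
The best-response slope da_C/da_S = 0.75 > 0: the reaction function is upward-sloping, so the choices are strategic complements.

strategic complements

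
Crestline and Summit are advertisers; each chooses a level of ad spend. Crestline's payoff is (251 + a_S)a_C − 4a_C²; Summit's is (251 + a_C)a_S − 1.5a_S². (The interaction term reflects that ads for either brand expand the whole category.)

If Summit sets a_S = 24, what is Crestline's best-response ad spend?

34.375

Expanding Crestline's payoff: 251a_C + a_Sa_C − 4a_C².
∂π/∂a_C = 251 + a_S − 8a_C = 0, so a_C = 31.375 + 0.125a_S.
At a_S = 24: a_C = 31.375 + 0.125·24 = 34.375.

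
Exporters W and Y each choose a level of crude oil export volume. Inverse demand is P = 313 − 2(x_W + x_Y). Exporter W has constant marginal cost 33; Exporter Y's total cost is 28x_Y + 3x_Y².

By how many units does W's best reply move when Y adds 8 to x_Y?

-4

Exporter W's profit: π = x_W(313 − 2(x_W + x_Y)) − 33x_W.
∂π/∂x_W = 280 − 4x_W − 2x_Y = 0, so x_W = 70 − 0.5x_Y.
The reaction-function slope is −0.5, so an 8-unit rise in x_Y moves x_W by −0.5 × 8 = −4. W's best response falls — the actions are strategic substitutes.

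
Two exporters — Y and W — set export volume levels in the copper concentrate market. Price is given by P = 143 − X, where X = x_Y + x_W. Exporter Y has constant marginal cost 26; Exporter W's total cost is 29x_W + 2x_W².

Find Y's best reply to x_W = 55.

Exporter Y's profit: π = x_Y(143 − (x_Y + x_W)) − 26x_Y.
∂π/∂x_Y = 117 − 2x_Y − x_W = 0, so x_Y = 58.5 − 0.5x_W.
At x_W = 55: x_Y = 58.5 − 0.5·55 = 31.

31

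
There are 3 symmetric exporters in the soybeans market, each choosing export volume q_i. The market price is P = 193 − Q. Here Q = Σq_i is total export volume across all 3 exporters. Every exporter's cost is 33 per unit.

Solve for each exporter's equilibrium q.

A representative exporter's profit is π_i = q_i(193 − Q) − 33q_i, with Q = q_i + Σ_{j≠i} q_j.
First-order condition: 160 − 2q_i − Σ_{j≠i} q_j = 0.
Imposing symmetry (q_j = q for all j) turns Σ_{j≠i} q_j into 2q, so 160 = 4q and q = 40.

40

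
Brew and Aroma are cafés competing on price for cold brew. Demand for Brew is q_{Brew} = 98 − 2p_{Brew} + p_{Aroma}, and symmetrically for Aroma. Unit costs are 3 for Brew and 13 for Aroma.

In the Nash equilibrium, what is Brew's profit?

2178

Brew's profit: π = (p_{Brew} − 3)(98 − 2p_{Brew} + p_{Aroma}).
∂π/∂p_{Brew} = 104 − 4p_{Brew} + p_{Aroma} = 0 ⇒ p_{Brew} = 26 + 0.25p_{Aroma}.
Similarly p_{Aroma} = 31 + 0.25p_{Brew}.
Substituting the second reaction function into the first: p_{Brew} = 26 + 0.25(31 + 0.25p_{Brew}), which gives 0.9375p_{Brew} = 33.75 ⇒ p_{Brew} = 36.
Then p_{Aroma} = 31 + 0.25·36 = 40.
q_{Brew} = 98 − 2·36 + 40 = 66.
Profit = (36 − 3)·66 = 2178.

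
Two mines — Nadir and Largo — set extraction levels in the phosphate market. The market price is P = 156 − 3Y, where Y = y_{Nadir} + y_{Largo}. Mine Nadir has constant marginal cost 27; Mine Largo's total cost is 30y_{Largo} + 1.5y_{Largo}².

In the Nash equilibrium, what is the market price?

79.2

Mine Nadir's profit: π = y_{Nadir}(156 − 3(y_{Nadir} + y_{Largo})) − 27y_{Nadir}.
∂π/∂y_{Nadir} = 129 − 6y_{Nadir} − 3y_{Largo} = 0, so y_{Nadir} = 21.5 − 0.5y_{Largo}.
For Largo: ∂π/∂y_{Largo} = 126 − 9y_{Largo} − 3y_{Nadir} = 0 ⇒ y_{Largo} = 14 − (1/3)y_{Nadir}.
Plugging y_{Largo} into Nadir's best response: y_{Nadir} = 21.5 − 0.5(14 − (1/3)y_{Nadir}) ⇒ (5/6)y_{Nadir} = 14.5, so y_{Nadir} = 17.4.
Then y_{Largo} = 14 − (1/3)·17.4 = 8.2.
Equilibrium price: P = 156 − 3·25.6 = 79.2.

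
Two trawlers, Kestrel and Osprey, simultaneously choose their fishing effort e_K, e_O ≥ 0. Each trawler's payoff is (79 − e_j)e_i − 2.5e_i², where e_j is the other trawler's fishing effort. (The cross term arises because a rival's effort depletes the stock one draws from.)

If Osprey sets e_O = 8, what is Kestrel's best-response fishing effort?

14.2

Kestrel's payoff is (79 − e_O)e_K − 2.5e_K².
∂π/∂e_K = 79 − e_O − 5e_K = 0, so e_K = 15.8 − 0.2e_O.
At e_O = 8: e_K = 15.8 − 0.2·8 = 14.2.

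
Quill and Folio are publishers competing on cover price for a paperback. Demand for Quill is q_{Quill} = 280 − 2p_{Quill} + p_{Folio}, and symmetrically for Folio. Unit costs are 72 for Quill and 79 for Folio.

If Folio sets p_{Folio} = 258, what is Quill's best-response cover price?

170.5

Quill's profit: π = (p_{Quill} − 72)(280 − 2p_{Quill} + p_{Folio}).
∂π/∂p_{Quill} = 424 − 4p_{Quill} + p_{Folio} = 0 ⇒ p_{Quill} = 106 + 0.25p_{Folio}.
At p_{Folio} = 258: p_{Quill} = 106 + 0.25·258 = 170.5.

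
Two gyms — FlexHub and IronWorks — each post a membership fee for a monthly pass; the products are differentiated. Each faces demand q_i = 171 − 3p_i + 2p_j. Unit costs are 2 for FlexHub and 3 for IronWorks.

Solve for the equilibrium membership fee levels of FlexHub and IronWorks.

FlexHub's profit: π = (p_{FlexHub} − 2)(171 − 3p_{FlexHub} + 2p_{IronWorks}).
∂π/∂p_{FlexHub} = 177 − 6p_{FlexHub} + 2p_{IronWorks} = 0 ⇒ p_{FlexHub} = 29.5 + (1/3)p_{IronWorks}.
Similarly p_{IronWorks} = 30 + (1/3)p_{FlexHub}.
Solving the two reaction functions simultaneously: (1 − (1/3)(1/3))p_{FlexHub} = 29.5 + (1/3)·30, so (8/9)p_{FlexHub} = 39.5 and p_{FlexHub} = 44.4375.
Then p_{IronWorks} = 30 + (1/3)·44.4375 = 44.8125.

44.4375, 44.8125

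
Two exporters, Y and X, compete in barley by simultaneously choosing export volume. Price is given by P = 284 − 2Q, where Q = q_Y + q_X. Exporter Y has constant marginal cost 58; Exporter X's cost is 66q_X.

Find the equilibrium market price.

Exporter Y's profit: π = q_Y(284 − 2(q_Y + q_X)) − 58q_Y.
∂π/∂q_Y = 226 − 4q_Y − 2q_X = 0, so q_Y = 56.5 − 0.5q_X.
By the same steps for X: q_X = 54.5 − 0.5q_Y.
Solving the two reaction functions simultaneously: (1 − (−0.5)(−0.5))q_Y = 56.5 − 0.5·54.5, so 0.75q_Y = 29.25 and q_Y = 39.
Then q_X = 54.5 − 0.5·39 = 35.
Equilibrium price: P = 284 − 2·74 = 136.

136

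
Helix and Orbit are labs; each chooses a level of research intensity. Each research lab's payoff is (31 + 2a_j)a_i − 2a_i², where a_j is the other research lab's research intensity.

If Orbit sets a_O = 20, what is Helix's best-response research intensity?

Helix's payoff is (31 + 2a_O)a_H − 2a_H².
∂π/∂a_H = 31 + 2a_O − 4a_H = 0, so a_H = 7.75 + 0.5a_O.
At a_O = 20: a_H = 7.75 + 0.5·20 = 17.75.

17.75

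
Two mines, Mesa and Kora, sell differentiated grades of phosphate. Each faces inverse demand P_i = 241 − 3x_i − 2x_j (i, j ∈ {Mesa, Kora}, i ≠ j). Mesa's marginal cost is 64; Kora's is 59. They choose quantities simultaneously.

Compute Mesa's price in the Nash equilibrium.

129.4375

Mine Mesa's profit: π = x_{Mesa}(241 − 3x_{Mesa} − 2x_{Kora}) − 64x_{Mesa}.
∂π/∂x_{Mesa} = 177 − 6x_{Mesa} − 2x_{Kora} = 0 ⇒ x_{Mesa} = 29.5 − (1/3)x_{Kora}.
Similarly x_{Kora} = 91/3 − (1/3)x_{Mesa}.
Solving the two reaction functions simultaneously: (1 − (−1/3)(−1/3))x_{Mesa} = 29.5 − (1/3)·(91/3), so (8/9)x_{Mesa} = 349/18 and x_{Mesa} = 21.8125.
Then x_{Kora} = 91/3 − (1/3)·21.8125 = 23.0625.
P_{Mesa} = 241 − 3·21.8125 − 2·23.0625 = 129.4375.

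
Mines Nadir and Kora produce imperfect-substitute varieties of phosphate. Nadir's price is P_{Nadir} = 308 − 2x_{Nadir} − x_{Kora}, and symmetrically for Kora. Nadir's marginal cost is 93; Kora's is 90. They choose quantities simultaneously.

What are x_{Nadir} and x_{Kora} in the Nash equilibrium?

42.8, 43.8

Mine Nadir's profit: π = x_{Nadir}(308 − 2x_{Nadir} − x_{Kora}) − 93x_{Nadir}.
∂π/∂x_{Nadir} = 215 − 4x_{Nadir} − x_{Kora} = 0 ⇒ x_{Nadir} = 53.75 − 0.25x_{Kora}.
Similarly x_{Kora} = 54.5 − 0.25x_{Nadir}.
Solving the two reaction functions simultaneously: (1 − (−0.25)(−0.25))x_{Nadir} = 53.75 − 0.25·54.5, so 0.9375x_{Nadir} = 40.125 and x_{Nadir} = 42.8.
Then x_{Kora} = 54.5 − 0.25·42.8 = 43.8.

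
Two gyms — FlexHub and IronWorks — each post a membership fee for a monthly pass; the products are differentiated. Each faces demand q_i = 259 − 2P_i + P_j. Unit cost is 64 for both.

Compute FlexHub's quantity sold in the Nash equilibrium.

130

FlexHub's profit: π = (P_{FlexHub} − 64)(259 − 2P_{FlexHub} + P_{IronWorks}).
∂π/∂P_{FlexHub} = 387 − 4P_{FlexHub} + P_{IronWorks} = 0 ⇒ P_{FlexHub} = 96.75 + 0.25P_{IronWorks}.
Setting P_{FlexHub} = P_{IronWorks} in the reaction function: P_{FlexHub} = 96.75 + 0.25P_{FlexHub}, so P_{FlexHub} = 96.75 / 0.75 = 129.
q_{FlexHub} = 259 − 2·129 + 129 = 130.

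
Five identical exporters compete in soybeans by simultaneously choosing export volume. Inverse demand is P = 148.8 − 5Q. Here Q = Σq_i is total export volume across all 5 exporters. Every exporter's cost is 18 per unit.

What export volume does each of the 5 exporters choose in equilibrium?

A representative exporter's profit is π_i = q_i(148.8 − 5Q) − 18q_i, with Q = q_i + Σ_{j≠i} q_j.
First-order condition: 130.8 − 10q_i − 5Σ_{j≠i} q_j = 0.
Imposing symmetry (q_j = q for all j) turns Σ_{j≠i} q_j into 4q, so 130.8 = 30q and q = 4.36.

4.36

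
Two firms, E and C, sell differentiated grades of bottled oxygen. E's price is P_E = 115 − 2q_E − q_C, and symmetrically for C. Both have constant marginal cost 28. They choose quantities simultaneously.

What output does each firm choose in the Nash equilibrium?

17.4

Firm E's profit: π = q_E(115 − 2q_E − q_C) − 28q_E.
∂π/∂q_E = 87 − 4q_E − q_C = 0 ⇒ q_E = 21.75 − 0.25q_C.
By symmetry q_C = q_E; substituting into the reaction function, 1.25q_E = 21.75 and q_E = 17.4.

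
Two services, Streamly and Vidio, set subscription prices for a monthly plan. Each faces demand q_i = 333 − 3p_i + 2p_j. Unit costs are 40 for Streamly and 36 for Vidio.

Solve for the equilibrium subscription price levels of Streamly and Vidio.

112.5, 111

Streamly's profit: π = (p_{Streamly} − 40)(333 − 3p_{Streamly} + 2p_{Vidio}).
∂π/∂p_{Streamly} = 453 − 6p_{Streamly} + 2p_{Vidio} = 0 ⇒ p_{Streamly} = 75.5 + (1/3)p_{Vidio}.
Similarly p_{Vidio} = 73.5 + (1/3)p_{Streamly}.
Substituting the second reaction function into the first: p_{Streamly} = 75.5 + (1/3)(73.5 + (1/3)p_{Streamly}), which gives (8/9)p_{Streamly} = 100 ⇒ p_{Streamly} = 112.5.
Then p_{Vidio} = 73.5 + (1/3)·112.5 = 111.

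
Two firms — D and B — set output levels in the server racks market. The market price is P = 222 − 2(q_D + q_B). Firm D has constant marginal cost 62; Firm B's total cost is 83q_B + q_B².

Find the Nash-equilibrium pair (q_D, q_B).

Firm D's profit: π = q_D(222 − 2(q_D + q_B)) − 62q_D.
∂π/∂q_D = 160 − 4q_D − 2q_B = 0, so q_D = 40 − 0.5q_B.
For B: ∂π/∂q_B = 139 − 6q_B − 2q_D = 0 ⇒ q_B = 139/6 − (1/3)q_D.
Plugging q_B into D's best response: q_D = 40 − 0.5(139/6 − (1/3)q_D) ⇒ (5/6)q_D = 341/12, so q_D = 34.1.
Then q_B = 139/6 − (1/3)·34.1 = 11.8.

34.1, 11.8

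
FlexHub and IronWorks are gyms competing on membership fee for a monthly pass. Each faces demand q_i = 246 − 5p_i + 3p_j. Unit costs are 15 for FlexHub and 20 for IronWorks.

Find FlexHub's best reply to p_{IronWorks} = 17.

37.2

FlexHub's profit: π = (p_{FlexHub} − 15)(246 − 5p_{FlexHub} + 3p_{IronWorks}).
∂π/∂p_{FlexHub} = 321 − 10p_{FlexHub} + 3p_{IronWorks} = 0 ⇒ p_{FlexHub} = 32.1 + 0.3p_{IronWorks}.
At p_{IronWorks} = 17: p_{FlexHub} = 32.1 + 0.3·17 = 37.2.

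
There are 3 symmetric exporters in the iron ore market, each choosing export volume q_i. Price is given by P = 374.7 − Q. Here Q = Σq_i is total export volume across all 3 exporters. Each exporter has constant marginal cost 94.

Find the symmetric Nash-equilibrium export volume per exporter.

70.175

A representative exporter's profit is π_i = q_i(374.7 − Q) − 94q_i, with Q = q_i + Σ_{j≠i} q_j.
First-order condition: 280.7 − 2q_i − Σ_{j≠i} q_j = 0.
With identical exporters, set every q_j = q: then 280.7 − 2q − 2q = 0, i.e. q = 280.7/4 = 70.175.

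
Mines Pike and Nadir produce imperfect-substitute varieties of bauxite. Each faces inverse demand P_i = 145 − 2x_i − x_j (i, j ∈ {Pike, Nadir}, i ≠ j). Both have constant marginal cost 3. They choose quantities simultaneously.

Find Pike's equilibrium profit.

1613.12

Mine Pike's profit: π = x_{Pike}(145 − 2x_{Pike} − x_{Nadir}) − 3x_{Pike}.
∂π/∂x_{Pike} = 142 − 4x_{Pike} − x_{Nadir} = 0 ⇒ x_{Pike} = 35.5 − 0.25x_{Nadir}.
Setting x_{Pike} = x_{Nadir} in the reaction function: x_{Pike} = 35.5 − 0.25x_{Pike}, so x_{Pike} = 35.5 / 1.25 = 28.4.
P_{Pike} = 145 − 2·28.4 − 28.4 = 59.8.
Profit = (59.8 − 3)·28.4 = 1613.12.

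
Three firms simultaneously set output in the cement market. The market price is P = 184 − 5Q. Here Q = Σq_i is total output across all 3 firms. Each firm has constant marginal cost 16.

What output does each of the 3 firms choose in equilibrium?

8.4

A representative firm's profit is π_i = q_i(184 − 5Q) − 16q_i, with Q = q_i + Σ_{j≠i} q_j.
First-order condition: 168 − 10q_i − 5Σ_{j≠i} q_j = 0.
In a symmetric equilibrium every firm chooses the same q, so Σ_{j≠i} q_j = 2q. The condition becomes 168 − 20q = 0, giving q = 168/20 = 8.4.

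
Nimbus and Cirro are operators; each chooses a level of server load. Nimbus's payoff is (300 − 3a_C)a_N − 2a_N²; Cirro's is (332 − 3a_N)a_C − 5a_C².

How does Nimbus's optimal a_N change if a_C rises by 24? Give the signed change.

-18

Expanding Nimbus's payoff: 300a_N − 3a_Ca_N − 2a_N².
∂π/∂a_N = 300 − 3a_C − 4a_N = 0, so a_N = 75 − 0.75a_C.
The reaction-function slope is −0.75, so a 24-unit rise in a_C moves a_N by −0.75 × 24 = −18. Nimbus's best response falls — the actions are strategic substitutes.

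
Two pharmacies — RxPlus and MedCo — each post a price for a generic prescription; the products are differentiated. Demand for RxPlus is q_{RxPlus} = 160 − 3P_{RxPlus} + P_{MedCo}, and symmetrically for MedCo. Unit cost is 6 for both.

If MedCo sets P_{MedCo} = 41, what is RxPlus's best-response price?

36.5

RxPlus's profit: π = (P_{RxPlus} − 6)(160 − 3P_{RxPlus} + P_{MedCo}).
∂π/∂P_{RxPlus} = 178 − 6P_{RxPlus} + P_{MedCo} = 0 ⇒ P_{RxPlus} = 89/3 + (1/6)P_{MedCo}.
At P_{MedCo} = 41: P_{RxPlus} = 89/3 + (1/6)·41 = 36.5.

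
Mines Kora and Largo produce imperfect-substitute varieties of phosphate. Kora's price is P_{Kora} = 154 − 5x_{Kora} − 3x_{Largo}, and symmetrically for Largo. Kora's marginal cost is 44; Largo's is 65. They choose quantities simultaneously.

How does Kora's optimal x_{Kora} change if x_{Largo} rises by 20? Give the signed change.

-6

Mine Kora's profit: π = x_{Kora}(154 − 5x_{Kora} − 3x_{Largo}) − 44x_{Kora}.
∂π/∂x_{Kora} = 110 − 10x_{Kora} − 3x_{Largo} = 0 ⇒ x_{Kora} = 11 − 0.3x_{Largo}.
The reaction-function slope is −0.3, so a 20-unit rise in x_{Largo} moves x_{Kora} by −0.3 × 20 = −6. Kora's best response falls — the actions are strategic substitutes.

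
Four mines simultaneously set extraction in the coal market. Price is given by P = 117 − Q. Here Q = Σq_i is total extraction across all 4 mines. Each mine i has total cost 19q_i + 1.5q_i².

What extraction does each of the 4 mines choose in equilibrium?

12.25

A representative mine's profit is π_i = q_i(117 − Q) − 19q_i − 1.5q_i², with Q = q_i + Σ_{j≠i} q_j.
First-order condition: 98 − 5q_i − Σ_{j≠i} q_j = 0.
In a symmetric equilibrium every mine chooses the same q, so Σ_{j≠i} q_j = 3q. The condition becomes 98 − 8q = 0, giving q = 98/8 = 12.25.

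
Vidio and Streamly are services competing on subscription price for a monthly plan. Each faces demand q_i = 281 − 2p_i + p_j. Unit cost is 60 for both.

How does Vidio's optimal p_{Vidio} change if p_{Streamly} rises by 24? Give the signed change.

6

Vidio's profit: π = (p_{Vidio} − 60)(281 − 2p_{Vidio} + p_{Streamly}).
∂π/∂p_{Vidio} = 401 − 4p_{Vidio} + p_{Streamly} = 0 ⇒ p_{Vidio} = 100.25 + 0.25p_{Streamly}.
The reaction-function slope is 0.25, so a 24-unit rise in p_{Streamly} moves p_{Vidio} by 0.25 × 24 = 6. Vidio's best response rises — the actions are strategic complements.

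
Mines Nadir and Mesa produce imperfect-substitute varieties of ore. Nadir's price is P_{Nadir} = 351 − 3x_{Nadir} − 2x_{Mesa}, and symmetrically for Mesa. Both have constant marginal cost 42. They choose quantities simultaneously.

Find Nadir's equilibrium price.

157.875

Mine Nadir's profit: π = x_{Nadir}(351 − 3x_{Nadir} − 2x_{Mesa}) − 42x_{Nadir}.
∂π/∂x_{Nadir} = 309 − 6x_{Nadir} − 2x_{Mesa} = 0 ⇒ x_{Nadir} = 51.5 − (1/3)x_{Mesa}.
Setting x_{Nadir} = x_{Mesa} in the reaction function: x_{Nadir} = 51.5 − (1/3)x_{Nadir}, so x_{Nadir} = 51.5 / (4/3) = 38.625.
P_{Nadir} = 351 − 3·38.625 − 2·38.625 = 157.875.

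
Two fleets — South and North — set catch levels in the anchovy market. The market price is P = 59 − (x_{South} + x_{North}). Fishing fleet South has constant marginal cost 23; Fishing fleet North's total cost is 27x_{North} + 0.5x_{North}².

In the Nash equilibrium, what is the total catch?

Fishing fleet South's profit: π = x_{South}(59 − (x_{South} + x_{North})) − 23x_{South}.
∂π/∂x_{South} = 36 − 2x_{South} − x_{North} = 0, so x_{South} = 18 − 0.5x_{North}.
For North: ∂π/∂x_{North} = 32 − 3x_{North} − x_{South} = 0 ⇒ x_{North} = 32/3 − (1/3)x_{South}.
Plugging x_{North} into South's best response: x_{South} = 18 − 0.5(32/3 − (1/3)x_{South}) ⇒ (5/6)x_{South} = 38/3, so x_{South} = 15.2.
Then x_{North} = 32/3 − (1/3)·15.2 = 5.6.
Total catch: 15.2 + 5.6 = 20.8.

20.8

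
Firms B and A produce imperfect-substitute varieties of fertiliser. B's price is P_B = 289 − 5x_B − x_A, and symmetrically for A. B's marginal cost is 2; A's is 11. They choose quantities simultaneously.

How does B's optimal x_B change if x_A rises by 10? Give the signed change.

Firm B's profit: π = x_B(289 − 5x_B − x_A) − 2x_B.
∂π/∂x_B = 287 − 10x_B − x_A = 0 ⇒ x_B = 28.7 − 0.1x_A.
The reaction-function slope is −0.1, so a 10-unit rise in x_A moves x_B by −0.1 × 10 = −1. B's best response falls — the actions are strategic substitutes.

-1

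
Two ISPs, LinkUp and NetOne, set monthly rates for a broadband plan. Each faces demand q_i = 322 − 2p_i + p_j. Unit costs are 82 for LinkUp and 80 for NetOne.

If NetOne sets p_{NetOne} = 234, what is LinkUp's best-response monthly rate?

LinkUp's profit: π = (p_{LinkUp} − 82)(322 − 2p_{LinkUp} + p_{NetOne}).
∂π/∂p_{LinkUp} = 486 − 4p_{LinkUp} + p_{NetOne} = 0 ⇒ p_{LinkUp} = 121.5 + 0.25p_{NetOne}.
At p_{NetOne} = 234: p_{LinkUp} = 121.5 + 0.25·234 = 180.

180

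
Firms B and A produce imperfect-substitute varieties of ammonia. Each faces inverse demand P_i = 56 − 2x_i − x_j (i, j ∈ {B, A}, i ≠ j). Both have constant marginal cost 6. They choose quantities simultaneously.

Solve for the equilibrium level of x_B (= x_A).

10

Firm B's profit: π = x_B(56 − 2x_B − x_A) − 6x_B.
∂π/∂x_B = 50 − 4x_B − x_A = 0 ⇒ x_B = 12.5 − 0.25x_A.
Setting x_B = x_A in the reaction function: x_B = 12.5 − 0.25x_B, so x_B = 12.5 / 1.25 = 10.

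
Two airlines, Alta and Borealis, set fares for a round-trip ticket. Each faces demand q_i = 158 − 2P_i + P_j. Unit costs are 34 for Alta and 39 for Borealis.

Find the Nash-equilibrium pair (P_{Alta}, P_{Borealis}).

76, 78

Alta's profit: π = (P_{Alta} − 34)(158 − 2P_{Alta} + P_{Borealis}).
∂π/∂P_{Alta} = 226 − 4P_{Alta} + P_{Borealis} = 0 ⇒ P_{Alta} = 56.5 + 0.25P_{Borealis}.
Similarly P_{Borealis} = 59 + 0.25P_{Alta}.
Substituting the second reaction function into the first: P_{Alta} = 56.5 + 0.25(59 + 0.25P_{Alta}), which gives 0.9375P_{Alta} = 71.25 ⇒ P_{Alta} = 76.
Then P_{Borealis} = 59 + 0.25·76 = 78.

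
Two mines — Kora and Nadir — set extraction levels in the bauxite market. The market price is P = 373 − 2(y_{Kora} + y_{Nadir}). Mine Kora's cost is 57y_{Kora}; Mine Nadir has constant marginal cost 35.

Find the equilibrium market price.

Mine Kora's profit: π = y_{Kora}(373 − 2(y_{Kora} + y_{Nadir})) − 57y_{Kora}.
∂π/∂y_{Kora} = 316 − 4y_{Kora} − 2y_{Nadir} = 0, so y_{Kora} = 79 − 0.5y_{Nadir}.
By the same steps for Nadir: y_{Nadir} = 84.5 − 0.5y_{Kora}.
Substituting the second reaction function into the first: y_{Kora} = 79 − 0.5(84.5 − 0.5y_{Kora}), which gives 0.75y_{Kora} = 36.75 ⇒ y_{Kora} = 49.
Then y_{Nadir} = 84.5 − 0.5·49 = 60.
Equilibrium price: P = 373 − 2·109 = 155.

155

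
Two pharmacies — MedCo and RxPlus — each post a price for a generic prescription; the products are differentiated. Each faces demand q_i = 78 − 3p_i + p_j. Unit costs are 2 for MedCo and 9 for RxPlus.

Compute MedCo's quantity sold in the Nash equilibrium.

MedCo's profit: π = (p_{MedCo} − 2)(78 − 3p_{MedCo} + p_{RxPlus}).
∂π/∂p_{MedCo} = 84 − 6p_{MedCo} + p_{RxPlus} = 0 ⇒ p_{MedCo} = 14 + (1/6)p_{RxPlus}.
Similarly p_{RxPlus} = 17.5 + (1/6)p_{MedCo}.
Plugging p_{RxPlus} into MedCo's best response: p_{MedCo} = 14 + (1/6)(17.5 + (1/6)p_{MedCo}) ⇒ (35/36)p_{MedCo} = 203/12, so p_{MedCo} = 17.4.
Then p_{RxPlus} = 17.5 + (1/6)·17.4 = 20.4.
q_{MedCo} = 78 − 3·17.4 + 20.4 = 46.2.

46.2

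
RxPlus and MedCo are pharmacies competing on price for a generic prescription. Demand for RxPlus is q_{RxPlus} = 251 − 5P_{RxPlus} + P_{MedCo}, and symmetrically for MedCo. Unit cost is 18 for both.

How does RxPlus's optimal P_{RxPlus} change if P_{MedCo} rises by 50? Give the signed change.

5

RxPlus's profit: π = (P_{RxPlus} − 18)(251 − 5P_{RxPlus} + P_{MedCo}).
∂π/∂P_{RxPlus} = 341 − 10P_{RxPlus} + P_{MedCo} = 0 ⇒ P_{RxPlus} = 34.1 + 0.1P_{MedCo}.
The reaction-function slope is 0.1, so a 50-unit rise in P_{MedCo} moves P_{RxPlus} by 0.1 × 50 = 5. RxPlus's best response rises — the actions are strategic complements.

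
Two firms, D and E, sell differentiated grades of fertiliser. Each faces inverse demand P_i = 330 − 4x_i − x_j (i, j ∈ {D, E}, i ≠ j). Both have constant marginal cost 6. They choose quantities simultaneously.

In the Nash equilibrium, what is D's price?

150

Firm D's profit: π = x_D(330 − 4x_D − x_E) − 6x_D.
∂π/∂x_D = 324 − 8x_D − x_E = 0 ⇒ x_D = 40.5 − 0.125x_E.
Setting x_D = x_E in the reaction function: x_D = 40.5 − 0.125x_D, so x_D = 40.5 / 1.125 = 36.
P_D = 330 − 4·36 − 36 = 150.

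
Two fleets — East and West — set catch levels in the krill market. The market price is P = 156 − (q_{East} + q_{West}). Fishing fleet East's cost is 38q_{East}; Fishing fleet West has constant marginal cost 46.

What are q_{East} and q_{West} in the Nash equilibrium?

42, 34

Fishing fleet East's profit: π = q_{East}(156 − (q_{East} + q_{West})) − 38q_{East}.
∂π/∂q_{East} = 118 − 2q_{East} − q_{West} = 0, so q_{East} = 59 − 0.5q_{West}.
By the same steps for West: q_{West} = 55 − 0.5q_{East}.
Substituting the second reaction function into the first: q_{East} = 59 − 0.5(55 − 0.5q_{East}), which gives 0.75q_{East} = 31.5 ⇒ q_{East} = 42.
Then q_{West} = 55 − 0.5·42 = 34.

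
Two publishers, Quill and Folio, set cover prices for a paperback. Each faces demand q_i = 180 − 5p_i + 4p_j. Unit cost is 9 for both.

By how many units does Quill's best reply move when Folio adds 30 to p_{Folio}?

Quill's profit: π = (p_{Quill} − 9)(180 − 5p_{Quill} + 4p_{Folio}).
∂π/∂p_{Quill} = 225 − 10p_{Quill} + 4p_{Folio} = 0 ⇒ p_{Quill} = 22.5 + 0.4p_{Folio}.
The reaction-function slope is 0.4, so a 30-unit rise in p_{Folio} moves p_{Quill} by 0.4 × 30 = 12. Quill's best response rises — the actions are strategic complements.

12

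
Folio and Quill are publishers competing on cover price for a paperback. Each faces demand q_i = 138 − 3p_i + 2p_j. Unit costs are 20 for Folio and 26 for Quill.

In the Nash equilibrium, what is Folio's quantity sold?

Folio's profit: π = (p_{Folio} − 20)(138 − 3p_{Folio} + 2p_{Quill}).
∂π/∂p_{Folio} = 198 − 6p_{Folio} + 2p_{Quill} = 0 ⇒ p_{Folio} = 33 + (1/3)p_{Quill}.
Similarly p_{Quill} = 36 + (1/3)p_{Folio}.
Substituting the second reaction function into the first: p_{Folio} = 33 + (1/3)(36 + (1/3)p_{Folio}), which gives (8/9)p_{Folio} = 45 ⇒ p_{Folio} = 50.625.
Then p_{Quill} = 36 + (1/3)·50.625 = 52.875.
q_{Folio} = 138 − 3·50.625 + 2·52.875 = 91.875.

91.875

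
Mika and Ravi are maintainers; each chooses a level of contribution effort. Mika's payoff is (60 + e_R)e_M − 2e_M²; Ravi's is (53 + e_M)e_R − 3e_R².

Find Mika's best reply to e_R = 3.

Expanding Mika's payoff: 60e_M + e_Re_M − 2e_M².
∂π/∂e_M = 60 + e_R − 4e_M = 0, so e_M = 15 + 0.25e_R.
At e_R = 3: e_M = 15 + 0.25·3 = 15.75.

15.75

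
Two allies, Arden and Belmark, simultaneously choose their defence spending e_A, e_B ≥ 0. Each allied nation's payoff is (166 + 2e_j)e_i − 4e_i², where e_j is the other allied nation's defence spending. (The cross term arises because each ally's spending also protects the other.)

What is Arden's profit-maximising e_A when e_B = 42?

31.25

Arden's payoff is (166 + 2e_B)e_A − 4e_A².
∂π/∂e_A = 166 + 2e_B − 8e_A = 0, so e_A = 20.75 + 0.25e_B.
At e_B = 42: e_A = 20.75 + 0.25·42 = 31.25.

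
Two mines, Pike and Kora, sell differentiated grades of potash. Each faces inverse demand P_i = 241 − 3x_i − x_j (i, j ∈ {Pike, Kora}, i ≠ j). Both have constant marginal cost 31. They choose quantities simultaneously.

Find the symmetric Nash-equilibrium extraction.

Mine Pike's profit: π = x_{Pike}(241 − 3x_{Pike} − x_{Kora}) − 31x_{Pike}.
∂π/∂x_{Pike} = 210 − 6x_{Pike} − x_{Kora} = 0 ⇒ x_{Pike} = 35 − (1/6)x_{Kora}.
By symmetry x_{Kora} = x_{Pike}; substituting into the reaction function, (7/6)x_{Pike} = 35 and x_{Pike} = 30.

30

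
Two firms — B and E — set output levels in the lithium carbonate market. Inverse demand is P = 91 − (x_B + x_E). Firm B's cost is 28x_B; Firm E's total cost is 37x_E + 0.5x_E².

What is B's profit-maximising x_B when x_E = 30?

Firm B's profit: π = x_B(91 − (x_B + x_E)) − 28x_B.
∂π/∂x_B = 63 − 2x_B − x_E = 0, so x_B = 31.5 − 0.5x_E.
At x_E = 30: x_B = 31.5 − 0.5·30 = 16.5.

16.5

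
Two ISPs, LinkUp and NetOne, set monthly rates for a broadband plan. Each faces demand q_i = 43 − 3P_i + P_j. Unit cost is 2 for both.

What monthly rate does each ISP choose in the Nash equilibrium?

9.8

LinkUp's profit: π = (P_{LinkUp} − 2)(43 − 3P_{LinkUp} + P_{NetOne}).
∂π/∂P_{LinkUp} = 49 − 6P_{LinkUp} + P_{NetOne} = 0 ⇒ P_{LinkUp} = 49/6 + (1/6)P_{NetOne}.
By symmetry P_{NetOne} = P_{LinkUp}; substituting into the reaction function, (5/6)P_{LinkUp} = 49/6 and P_{LinkUp} = 9.8.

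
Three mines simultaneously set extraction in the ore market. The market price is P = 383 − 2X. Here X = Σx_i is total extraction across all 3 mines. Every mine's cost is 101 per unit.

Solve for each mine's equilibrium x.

A representative mine's profit is π_i = x_i(383 − 2X) − 101x_i, with X = x_i + Σ_{j≠i} x_j.
First-order condition: 282 − 4x_i − 2Σ_{j≠i} x_j = 0.
Imposing symmetry (x_j = x for all j) turns Σ_{j≠i} x_j into 2x, so 282 = 8x and x = 35.25.

35.25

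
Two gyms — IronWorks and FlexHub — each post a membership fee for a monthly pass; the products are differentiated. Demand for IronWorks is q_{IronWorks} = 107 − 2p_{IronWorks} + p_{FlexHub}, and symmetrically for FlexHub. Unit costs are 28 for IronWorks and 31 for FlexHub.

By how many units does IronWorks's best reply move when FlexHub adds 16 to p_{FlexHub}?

4

IronWorks's profit: π = (p_{IronWorks} − 28)(107 − 2p_{IronWorks} + p_{FlexHub}).
∂π/∂p_{IronWorks} = 163 − 4p_{IronWorks} + p_{FlexHub} = 0 ⇒ p_{IronWorks} = 40.75 + 0.25p_{FlexHub}.
The reaction-function slope is 0.25, so a 16-unit rise in p_{FlexHub} moves p_{IronWorks} by 0.25 × 16 = 4. IronWorks's best response rises — the actions are strategic complements.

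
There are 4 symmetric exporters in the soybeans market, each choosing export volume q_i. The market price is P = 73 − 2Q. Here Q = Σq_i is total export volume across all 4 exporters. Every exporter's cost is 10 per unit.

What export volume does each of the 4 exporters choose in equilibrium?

A representative exporter's profit is π_i = q_i(73 − 2Q) − 10q_i, with Q = q_i + Σ_{j≠i} q_j.
First-order condition: 63 − 4q_i − 2Σ_{j≠i} q_j = 0.
Imposing symmetry (q_j = q for all j) turns Σ_{j≠i} q_j into 3q, so 63 = 10q and q = 6.3.

6.3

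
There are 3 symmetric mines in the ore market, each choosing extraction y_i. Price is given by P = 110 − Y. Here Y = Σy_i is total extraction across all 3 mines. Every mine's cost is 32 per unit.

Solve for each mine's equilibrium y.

A representative mine's profit is π_i = y_i(110 − Y) − 32y_i, with Y = y_i + Σ_{j≠i} y_j.
First-order condition: 78 − 2y_i − Σ_{j≠i} y_j = 0.
Imposing symmetry (y_j = y for all j) turns Σ_{j≠i} y_j into 2y, so 78 = 4y and y = 19.5.

19.5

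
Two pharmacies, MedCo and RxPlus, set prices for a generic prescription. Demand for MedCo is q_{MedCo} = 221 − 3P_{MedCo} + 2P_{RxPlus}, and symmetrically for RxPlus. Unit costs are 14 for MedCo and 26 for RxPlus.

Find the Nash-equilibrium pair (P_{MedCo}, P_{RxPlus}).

68, 72.5

MedCo's profit: π = (P_{MedCo} − 14)(221 − 3P_{MedCo} + 2P_{RxPlus}).
∂π/∂P_{MedCo} = 263 − 6P_{MedCo} + 2P_{RxPlus} = 0 ⇒ P_{MedCo} = 263/6 + (1/3)P_{RxPlus}.
Similarly P_{RxPlus} = 299/6 + (1/3)P_{MedCo}.
Plugging P_{RxPlus} into MedCo's best response: P_{MedCo} = 263/6 + (1/3)(299/6 + (1/3)P_{MedCo}) ⇒ (8/9)P_{MedCo} = 544/9, so P_{MedCo} = 68.
Then P_{RxPlus} = 299/6 + (1/3)·68 = 72.5.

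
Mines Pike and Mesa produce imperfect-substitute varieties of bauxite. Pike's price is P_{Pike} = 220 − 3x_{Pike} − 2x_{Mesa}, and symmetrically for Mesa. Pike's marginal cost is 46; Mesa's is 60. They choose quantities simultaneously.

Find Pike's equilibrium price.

Mine Pike's profit: π = x_{Pike}(220 − 3x_{Pike} − 2x_{Mesa}) − 46x_{Pike}.
∂π/∂x_{Pike} = 174 − 6x_{Pike} − 2x_{Mesa} = 0 ⇒ x_{Pike} = 29 − (1/3)x_{Mesa}.
Similarly x_{Mesa} = 80/3 − (1/3)x_{Pike}.
Plugging x_{Mesa} into Pike's best response: x_{Pike} = 29 − (1/3)(80/3 − (1/3)x_{Pike}) ⇒ (8/9)x_{Pike} = 181/9, so x_{Pike} = 22.625.
Then x_{Mesa} = 80/3 − (1/3)·22.625 = 19.125.
P_{Pike} = 220 − 3·22.625 − 2·19.125 = 113.875.

113.875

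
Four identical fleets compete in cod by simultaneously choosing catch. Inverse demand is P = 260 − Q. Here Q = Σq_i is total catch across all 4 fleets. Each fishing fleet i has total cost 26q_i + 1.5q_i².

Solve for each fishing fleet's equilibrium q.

29.25

A representative fishing fleet's profit is π_i = q_i(260 − Q) − 26q_i − 1.5q_i², with Q = q_i + Σ_{j≠i} q_j.
First-order condition: 234 − 5q_i − Σ_{j≠i} q_j = 0.
In a symmetric equilibrium every fishing fleet chooses the same q, so Σ_{j≠i} q_j = 3q. The condition becomes 234 − 8q = 0, giving q = 234/8 = 29.25.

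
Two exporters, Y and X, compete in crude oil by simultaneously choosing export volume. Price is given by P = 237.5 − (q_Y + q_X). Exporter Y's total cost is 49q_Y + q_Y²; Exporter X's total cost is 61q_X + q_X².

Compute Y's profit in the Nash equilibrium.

2964.5

Exporter Y's profit: π = q_Y(237.5 − (q_Y + q_X)) − 49q_Y − q_Y².
∂π/∂q_Y = 188.5 − 4q_Y − q_X = 0, so q_Y = 47.125 − 0.25q_X.
By the same steps for X: q_X = 44.125 − 0.25q_Y.
Solving the two reaction functions simultaneously: (1 − (−0.25)(−0.25))q_Y = 47.125 − 0.25·44.125, so 0.9375q_Y = 1155/32 and q_Y = 38.5.
Then q_X = 44.125 − 0.25·38.5 = 34.5.
Price P = 237.5 − 73 = 164.5.
Y's profit: (164.5 − 49)·38.5 − (38.5)² = 2964.5.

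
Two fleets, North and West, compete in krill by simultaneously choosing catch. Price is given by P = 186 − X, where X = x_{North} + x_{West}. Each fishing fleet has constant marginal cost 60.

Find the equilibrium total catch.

Fishing fleet North's profit: π = x_{North}(186 − (x_{North} + x_{West})) − 60x_{North}.
∂π/∂x_{North} = 126 − 2x_{North} − x_{West} = 0, so x_{North} = 63 − 0.5x_{West}.
The game is symmetric, so in equilibrium x_{West} = x_{North}: the reaction function gives 1.5x_{North} = 63, hence x_{North} = 42.
Total catch: 42 + 42 = 84.

84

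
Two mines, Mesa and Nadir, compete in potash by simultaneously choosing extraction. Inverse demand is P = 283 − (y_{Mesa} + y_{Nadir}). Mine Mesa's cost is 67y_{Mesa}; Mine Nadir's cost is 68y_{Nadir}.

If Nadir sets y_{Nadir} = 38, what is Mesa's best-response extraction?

Mine Mesa's profit: π = y_{Mesa}(283 − (y_{Mesa} + y_{Nadir})) − 67y_{Mesa}.
∂π/∂y_{Mesa} = 216 − 2y_{Mesa} − y_{Nadir} = 0, so y_{Mesa} = 108 − 0.5y_{Nadir}.
At y_{Nadir} = 38: y_{Mesa} = 108 − 0.5·38 = 89.

89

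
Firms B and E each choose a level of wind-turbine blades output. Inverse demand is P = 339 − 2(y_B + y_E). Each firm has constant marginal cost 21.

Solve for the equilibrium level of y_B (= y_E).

53

Firm B's profit: π = y_B(339 − 2(y_B + y_E)) − 21y_B.
∂π/∂y_B = 318 − 4y_B − 2y_E = 0, so y_B = 79.5 − 0.5y_E.
Setting y_B = y_E in the reaction function: y_B = 79.5 − 0.5y_B, so y_B = 79.5 / 1.5 = 53.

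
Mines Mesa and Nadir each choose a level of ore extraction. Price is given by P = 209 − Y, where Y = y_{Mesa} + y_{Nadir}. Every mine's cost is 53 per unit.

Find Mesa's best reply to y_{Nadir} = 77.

Mine Mesa's profit: π = y_{Mesa}(209 − (y_{Mesa} + y_{Nadir})) − 53y_{Mesa}.
∂π/∂y_{Mesa} = 156 − 2y_{Mesa} − y_{Nadir} = 0, so y_{Mesa} = 78 − 0.5y_{Nadir}.
At y_{Nadir} = 77: y_{Mesa} = 78 − 0.5·77 = 39.5.

39.5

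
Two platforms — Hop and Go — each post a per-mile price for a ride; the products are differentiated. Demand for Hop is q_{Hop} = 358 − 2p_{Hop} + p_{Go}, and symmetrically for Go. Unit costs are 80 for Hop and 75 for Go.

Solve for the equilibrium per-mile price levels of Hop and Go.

Hop's profit: π = (p_{Hop} − 80)(358 − 2p_{Hop} + p_{Go}).
∂π/∂p_{Hop} = 518 − 4p_{Hop} + p_{Go} = 0 ⇒ p_{Hop} = 129.5 + 0.25p_{Go}.
Similarly p_{Go} = 127 + 0.25p_{Hop}.
Solving the two reaction functions simultaneously: (1 − (0.25)(0.25))p_{Hop} = 129.5 + 0.25·127, so 0.9375p_{Hop} = 161.25 and p_{Hop} = 172.
Then p_{Go} = 127 + 0.25·172 = 170.

172, 170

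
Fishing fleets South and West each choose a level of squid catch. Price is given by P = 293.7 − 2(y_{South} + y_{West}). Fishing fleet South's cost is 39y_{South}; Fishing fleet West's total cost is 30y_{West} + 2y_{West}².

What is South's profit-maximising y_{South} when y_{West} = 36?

45.675

Fishing fleet South's profit: π = y_{South}(293.7 − 2(y_{South} + y_{West})) − 39y_{South}.
∂π/∂y_{South} = 254.7 − 4y_{South} − 2y_{West} = 0, so y_{South} = 63.675 − 0.5y_{West}.
At y_{West} = 36: y_{South} = 63.675 − 0.5·36 = 45.675.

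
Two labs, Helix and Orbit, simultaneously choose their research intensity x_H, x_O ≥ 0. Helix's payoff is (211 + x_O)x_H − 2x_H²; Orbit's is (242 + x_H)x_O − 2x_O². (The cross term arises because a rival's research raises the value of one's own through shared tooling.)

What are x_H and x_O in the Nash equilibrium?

Expanding Helix's payoff: 211x_H + x_Ox_H − 2x_H².
∂π/∂x_H = 211 + x_O − 4x_H = 0, so x_H = 52.75 + 0.25x_O.
Likewise for Orbit: x_O = 60.5 + 0.25x_H.
Substituting the second reaction function into the first: x_H = 52.75 + 0.25(60.5 + 0.25x_H), which gives 0.9375x_H = 67.875 ⇒ x_H = 72.4.
Then x_O = 60.5 + 0.25·72.4 = 78.6.

72.4, 78.6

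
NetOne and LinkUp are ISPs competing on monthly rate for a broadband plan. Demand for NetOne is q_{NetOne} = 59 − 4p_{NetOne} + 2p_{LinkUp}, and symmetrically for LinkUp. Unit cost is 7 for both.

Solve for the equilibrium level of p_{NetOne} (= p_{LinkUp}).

NetOne's profit: π = (p_{NetOne} − 7)(59 − 4p_{NetOne} + 2p_{LinkUp}).
∂π/∂p_{NetOne} = 87 − 8p_{NetOne} + 2p_{LinkUp} = 0 ⇒ p_{NetOne} = 10.875 + 0.25p_{LinkUp}.
By symmetry p_{LinkUp} = p_{NetOne}; substituting into the reaction function, 0.75p_{NetOne} = 10.875 and p_{NetOne} = 14.5.

14.5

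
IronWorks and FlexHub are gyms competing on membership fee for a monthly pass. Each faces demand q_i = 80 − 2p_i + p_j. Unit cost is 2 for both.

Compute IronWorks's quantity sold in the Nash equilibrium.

52

IronWorks's profit: π = (p_{IronWorks} − 2)(80 − 2p_{IronWorks} + p_{FlexHub}).
∂π/∂p_{IronWorks} = 84 − 4p_{IronWorks} + p_{FlexHub} = 0 ⇒ p_{IronWorks} = 21 + 0.25p_{FlexHub}.
By symmetry p_{FlexHub} = p_{IronWorks}; substituting into the reaction function, 0.75p_{IronWorks} = 21 and p_{IronWorks} = 28.
q_{IronWorks} = 80 − 2·28 + 28 = 52.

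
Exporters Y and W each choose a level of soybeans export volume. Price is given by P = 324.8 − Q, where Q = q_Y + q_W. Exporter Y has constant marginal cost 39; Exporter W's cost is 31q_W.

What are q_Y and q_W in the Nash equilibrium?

Exporter Y's profit: π = q_Y(324.8 − (q_Y + q_W)) − 39q_Y.
∂π/∂q_Y = 285.8 − 2q_Y − q_W = 0, so q_Y = 142.9 − 0.5q_W.
By the same steps for W: q_W = 146.9 − 0.5q_Y.
Solving the two reaction functions simultaneously: (1 − (−0.5)(−0.5))q_Y = 142.9 − 0.5·146.9, so 0.75q_Y = 69.45 and q_Y = 92.6.
Then q_W = 146.9 − 0.5·92.6 = 100.6.

92.6, 100.6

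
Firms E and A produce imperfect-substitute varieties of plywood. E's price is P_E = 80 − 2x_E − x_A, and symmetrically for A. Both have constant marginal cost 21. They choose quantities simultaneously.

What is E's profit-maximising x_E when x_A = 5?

13.5

Firm E's profit: π = x_E(80 − 2x_E − x_A) − 21x_E.
∂π/∂x_E = 59 − 4x_E − x_A = 0 ⇒ x_E = 14.75 − 0.25x_A.
At x_A = 5: x_E = 14.75 − 0.25·5 = 13.5.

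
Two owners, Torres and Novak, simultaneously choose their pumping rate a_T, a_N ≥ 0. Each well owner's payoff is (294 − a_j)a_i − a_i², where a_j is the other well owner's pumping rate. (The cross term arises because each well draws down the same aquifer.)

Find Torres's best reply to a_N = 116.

Torres's payoff is (294 − a_N)a_T − a_T².
∂π/∂a_T = 294 − a_N − 2a_T = 0, so a_T = 147 − 0.5a_N.
At a_N = 116: a_T = 147 − 0.5·116 = 89.

89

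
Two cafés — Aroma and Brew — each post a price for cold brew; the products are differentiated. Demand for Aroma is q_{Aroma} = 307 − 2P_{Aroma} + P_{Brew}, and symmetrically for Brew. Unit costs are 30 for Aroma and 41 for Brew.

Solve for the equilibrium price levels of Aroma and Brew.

123.8, 128.2

Aroma's profit: π = (P_{Aroma} − 30)(307 − 2P_{Aroma} + P_{Brew}).
∂π/∂P_{Aroma} = 367 − 4P_{Aroma} + P_{Brew} = 0 ⇒ P_{Aroma} = 91.75 + 0.25P_{Brew}.
Similarly P_{Brew} = 97.25 + 0.25P_{Aroma}.
Plugging P_{Brew} into Aroma's best response: P_{Aroma} = 91.75 + 0.25(97.25 + 0.25P_{Aroma}) ⇒ 0.9375P_{Aroma} = 116.0625, so P_{Aroma} = 123.8.
Then P_{Brew} = 97.25 + 0.25·123.8 = 128.2.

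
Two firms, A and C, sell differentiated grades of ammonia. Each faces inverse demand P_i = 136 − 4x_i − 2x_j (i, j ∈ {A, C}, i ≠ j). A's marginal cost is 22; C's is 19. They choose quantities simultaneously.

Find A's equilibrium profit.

Firm A's profit: π = x_A(136 − 4x_A − 2x_C) − 22x_A.
∂π/∂x_A = 114 − 8x_A − 2x_C = 0 ⇒ x_A = 14.25 − 0.25x_C.
Similarly x_C = 14.625 − 0.25x_A.
Plugging x_C into A's best response: x_A = 14.25 − 0.25(14.625 − 0.25x_A) ⇒ 0.9375x_A = 339/32, so x_A = 11.3.
Then x_C = 14.625 − 0.25·11.3 = 11.8.
P_A = 136 − 4·11.3 − 2·11.8 = 67.2.
Profit = (67.2 − 22)·11.3 = 510.76.

510.76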